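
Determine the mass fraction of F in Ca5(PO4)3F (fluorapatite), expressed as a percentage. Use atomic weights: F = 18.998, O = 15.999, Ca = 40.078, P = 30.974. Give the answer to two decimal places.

3.77 weight percent

M(Ca5(PO4)3F) = 504.298 g/mol.
F contributes 1 × 18.998 = 18.998 g per mole.
18.998/504.298 = 0.0377 → 3.77%.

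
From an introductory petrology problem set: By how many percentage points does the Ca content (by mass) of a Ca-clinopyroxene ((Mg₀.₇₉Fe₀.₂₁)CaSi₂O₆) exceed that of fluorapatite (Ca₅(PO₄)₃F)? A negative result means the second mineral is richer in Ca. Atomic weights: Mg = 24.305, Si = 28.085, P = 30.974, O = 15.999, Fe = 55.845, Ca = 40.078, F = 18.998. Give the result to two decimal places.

M((Mg₀.₇₉Fe₀.₂₁)CaSi₂O₆) = 223.170 g/mol, so wt% Ca = 40.078/223.170 × 100 = 17.96%.
M(Ca₅(PO₄)₃F) = 504.298 g/mol, so wt% Ca = 200.390/504.298 × 100 = 39.74%.
17.96 − 39.74 = -21.78 pp.

-21.78 percentage points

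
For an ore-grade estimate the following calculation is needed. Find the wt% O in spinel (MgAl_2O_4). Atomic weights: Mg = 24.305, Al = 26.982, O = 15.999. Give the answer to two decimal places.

44.98 wt%

Molar mass of MgAl_2O_4: 1·24.305 + 2·26.982 + 4·15.999 = 142.265 g/mol.
Mass of O per formula unit: 4 × 15.999 = 63.996 g.
Weight fraction O = 63.996 / 142.265 = 0.4498.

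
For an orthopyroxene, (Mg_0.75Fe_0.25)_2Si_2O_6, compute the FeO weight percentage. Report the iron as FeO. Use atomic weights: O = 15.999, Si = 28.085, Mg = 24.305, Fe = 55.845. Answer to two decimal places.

M((Mg_0.75Fe_0.25)_2Si_2O_6) = 216.544 g/mol; M(FeO) = 71.844 g/mol.
Moles FeO per formula unit = 0.50 Fe ÷ 1 = 0.5000.
FeO fraction = (0.5000 × 71.844) / 216.544 = 35.922/216.544 = 0.1659.

16.59 wt%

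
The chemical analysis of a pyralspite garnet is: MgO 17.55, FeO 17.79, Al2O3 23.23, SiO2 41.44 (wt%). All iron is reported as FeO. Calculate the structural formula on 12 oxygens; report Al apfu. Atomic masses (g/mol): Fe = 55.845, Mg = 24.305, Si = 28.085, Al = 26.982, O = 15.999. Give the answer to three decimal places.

1.991 Al apfu

MgO: 17.55/40.304 = 0.43544 mol → 0.43544 mol Mg, 0.43544 mol O.
FeO: 17.79/71.844 = 0.24762 mol → 0.24762 mol Fe, 0.24762 mol O.
Al2O3: 23.23/101.961 = 0.22783 mol → 0.45566 mol Al, 0.68349 mol O.
SiO2: 41.44/60.083 = 0.68971 mol → 0.68971 mol Si, 1.37942 mol O.
Total oxygen = 2.74597 mol. Normalization factor = 12/2.74597 = 4.37004.
Al per 12 O = 0.45566 × 4.37004 = 1.991.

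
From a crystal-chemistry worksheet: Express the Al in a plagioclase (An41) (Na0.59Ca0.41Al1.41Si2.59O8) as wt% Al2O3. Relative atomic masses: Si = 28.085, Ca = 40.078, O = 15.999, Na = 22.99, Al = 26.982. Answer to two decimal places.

26.74 wt%

Formula mass = 268.773 g/mol.
1.41 Al → 0.7050 mol Al2O3 per formula unit; M(Al2O3) = 101.961, so Al2O3 mass = 71.883 g.
71.883/268.773 × 100 = 26.74 wt%.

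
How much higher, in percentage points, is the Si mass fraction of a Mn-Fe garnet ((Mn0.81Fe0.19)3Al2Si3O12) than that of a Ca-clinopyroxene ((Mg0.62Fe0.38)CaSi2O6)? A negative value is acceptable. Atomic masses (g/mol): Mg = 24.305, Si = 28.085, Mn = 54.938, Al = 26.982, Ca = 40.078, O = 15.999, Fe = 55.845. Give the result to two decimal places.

-7.58 percentage points

M((Mn0.81Fe0.19)3Al2Si3O12) = 495.538 g/mol, so wt% Si = 84.255/495.538 × 100 = 17.00%.
M((Mg0.62Fe0.38)CaSi2O6) = 228.532 g/mol, so wt% Si = 56.170/228.532 × 100 = 24.58%.
17.00 − 24.58 = -7.58 pp.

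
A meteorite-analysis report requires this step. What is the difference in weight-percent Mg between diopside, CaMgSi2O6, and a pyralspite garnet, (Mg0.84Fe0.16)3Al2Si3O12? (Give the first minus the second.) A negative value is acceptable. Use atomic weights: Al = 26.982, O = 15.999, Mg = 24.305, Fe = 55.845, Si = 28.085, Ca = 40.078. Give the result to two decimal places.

M(CaMgSi2O6) = 216.547 g/mol, so wt% Mg = 24.305/216.547 × 100 = 11.22%.
M((Mg0.84Fe0.16)3Al2Si3O12) = 418.261 g/mol, so wt% Mg = 61.249/418.261 × 100 = 14.64%.
11.22 − 14.64 = -3.42 pp.

-3.42 percentage points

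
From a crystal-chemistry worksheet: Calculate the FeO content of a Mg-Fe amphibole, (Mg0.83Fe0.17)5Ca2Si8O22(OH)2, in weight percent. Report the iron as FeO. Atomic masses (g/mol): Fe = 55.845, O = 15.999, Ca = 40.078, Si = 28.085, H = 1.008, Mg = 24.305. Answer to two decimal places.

7.28 wt%

Formula mass = 839.162 g/mol.
0.85 Fe → 0.8500 mol FeO per formula unit; M(FeO) = 71.844, so FeO mass = 61.067 g.
61.067/839.162 × 100 = 7.28 wt%.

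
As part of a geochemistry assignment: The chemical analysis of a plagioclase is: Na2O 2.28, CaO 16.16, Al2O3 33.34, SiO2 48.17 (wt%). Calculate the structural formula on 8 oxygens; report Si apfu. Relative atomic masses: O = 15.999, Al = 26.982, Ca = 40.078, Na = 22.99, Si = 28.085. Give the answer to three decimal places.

2.28 wt% Na2O ÷ 61.979 g/mol = 0.03679 mol, giving 0.07358 Na and 0.03679 O.
16.16 wt% CaO ÷ 56.077 g/mol = 0.28818 mol, giving 0.28818 Ca and 0.28818 O.
33.34 wt% Al2O3 ÷ 101.961 g/mol = 0.32699 mol, giving 0.65398 Al and 0.98097 O.
48.17 wt% SiO2 ÷ 60.083 g/mol = 0.80172 mol, giving 0.80172 Si and 1.60344 O.
Oxygen sums to 2.90938; scaling by 8/2.90938 = 2.74973 puts the formula on 8 O.
Si: 0.80172 × 2.74973 = 2.205 atoms per formula unit.

2.205 Si apfu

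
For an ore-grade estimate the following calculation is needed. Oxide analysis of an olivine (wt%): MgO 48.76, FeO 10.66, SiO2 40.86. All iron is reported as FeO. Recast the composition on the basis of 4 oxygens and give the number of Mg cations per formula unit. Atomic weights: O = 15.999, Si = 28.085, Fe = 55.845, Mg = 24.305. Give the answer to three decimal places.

1.780 Mg apfu

48.76 wt% MgO ÷ 40.304 g/mol = 1.20981 mol, giving 1.20981 Mg and 1.20981 O.
10.66 wt% FeO ÷ 71.844 g/mol = 0.14838 mol, giving 0.14838 Fe and 0.14838 O.
40.86 wt% SiO2 ÷ 60.083 g/mol = 0.68006 mol, giving 0.68006 Si and 1.36012 O.
Oxygen sums to 2.71831; scaling by 4/2.71831 = 1.47150 puts the formula on 4 O.
Mg: 1.20981 × 1.47150 = 1.780 atoms per formula unit.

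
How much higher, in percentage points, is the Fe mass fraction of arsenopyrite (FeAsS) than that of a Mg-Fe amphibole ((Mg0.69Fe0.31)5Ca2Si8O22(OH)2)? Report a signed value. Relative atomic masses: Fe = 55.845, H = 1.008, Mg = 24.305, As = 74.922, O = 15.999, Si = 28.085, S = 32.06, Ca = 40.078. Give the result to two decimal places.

24.25 percentage points

M(FeAsS) = 162.827 g/mol, so wt% Fe = 55.845/162.827 × 100 = 34.30%.
M((Mg0.69Fe0.31)5Ca2Si8O22(OH)2) = 861.240 g/mol, so wt% Fe = 86.560/861.240 × 100 = 10.05%.
34.30 − 10.05 = 24.25 pp.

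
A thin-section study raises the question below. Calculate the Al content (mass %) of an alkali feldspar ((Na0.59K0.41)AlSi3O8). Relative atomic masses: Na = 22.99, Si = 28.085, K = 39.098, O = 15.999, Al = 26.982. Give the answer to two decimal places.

10.04 mass %

M((Na0.59K0.41)AlSi3O8) = 268.823 g/mol.
Al contributes 1 × 26.982 = 26.982 g per mole.
26.982/268.823 = 0.1004 → 10.04%.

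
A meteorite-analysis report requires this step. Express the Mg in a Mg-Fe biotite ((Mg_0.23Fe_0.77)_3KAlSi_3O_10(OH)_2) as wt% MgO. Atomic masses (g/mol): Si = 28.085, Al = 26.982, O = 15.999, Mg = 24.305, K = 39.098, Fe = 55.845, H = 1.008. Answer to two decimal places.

Formula mass = 490.111 g/mol.
0.69 Mg → 0.6900 mol MgO per formula unit; M(MgO) = 40.304, so MgO mass = 27.810 g.
27.810/490.111 × 100 = 5.67 wt%.

5.67 wt%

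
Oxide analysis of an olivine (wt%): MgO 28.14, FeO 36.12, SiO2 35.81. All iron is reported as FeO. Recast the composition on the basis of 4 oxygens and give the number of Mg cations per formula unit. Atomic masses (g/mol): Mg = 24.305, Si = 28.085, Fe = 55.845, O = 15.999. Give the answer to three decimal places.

1.167 Mg apfu

28.14 wt% MgO ÷ 40.304 g/mol = 0.69819 mol, giving 0.69819 Mg and 0.69819 O.
36.12 wt% FeO ÷ 71.844 g/mol = 0.50276 mol, giving 0.50276 Fe and 0.50276 O.
35.81 wt% SiO2 ÷ 60.083 g/mol = 0.59601 mol, giving 0.59601 Si and 1.19202 O.
Oxygen sums to 2.39297; scaling by 4/2.39297 = 1.67156 puts the formula on 4 O.
Mg: 0.69819 × 1.67156 = 1.167 atoms per formula unit.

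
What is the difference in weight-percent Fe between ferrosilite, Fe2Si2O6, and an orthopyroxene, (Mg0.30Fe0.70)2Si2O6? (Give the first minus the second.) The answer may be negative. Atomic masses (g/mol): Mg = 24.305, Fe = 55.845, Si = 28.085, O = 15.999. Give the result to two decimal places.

M(Fe2Si2O6) = 263.854 g/mol, so wt% Fe = 111.690/263.854 × 100 = 42.33%.
M((Mg0.30Fe0.70)2Si2O6) = 244.930 g/mol, so wt% Fe = 78.183/244.930 × 100 = 31.92%.
42.33 − 31.92 = 10.41 pp.

10.41 percentage points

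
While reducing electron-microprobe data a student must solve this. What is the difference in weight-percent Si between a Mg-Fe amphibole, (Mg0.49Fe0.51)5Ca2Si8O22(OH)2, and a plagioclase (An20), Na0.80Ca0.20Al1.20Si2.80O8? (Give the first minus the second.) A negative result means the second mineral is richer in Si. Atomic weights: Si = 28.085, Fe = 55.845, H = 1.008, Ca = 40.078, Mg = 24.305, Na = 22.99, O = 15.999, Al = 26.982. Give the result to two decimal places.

First mineral: 224.680 g Si in 892.780 g formula = 25.17 wt% Si.
Second mineral: 78.638 g Si in 265.416 g formula = 29.63 wt% Si.
25.17% − 29.63% gives a difference of -4.46 percentage points.

-4.46 percentage points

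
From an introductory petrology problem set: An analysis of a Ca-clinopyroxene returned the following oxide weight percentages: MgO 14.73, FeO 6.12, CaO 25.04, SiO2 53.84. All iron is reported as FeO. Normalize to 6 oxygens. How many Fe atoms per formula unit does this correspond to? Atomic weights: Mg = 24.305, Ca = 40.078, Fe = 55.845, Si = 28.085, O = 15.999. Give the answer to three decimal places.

0.190 Fe apfu

14.73 wt% MgO ÷ 40.304 g/mol = 0.36547 mol, giving 0.36547 Mg and 0.36547 O.
6.12 wt% FeO ÷ 71.844 g/mol = 0.08518 mol, giving 0.08518 Fe and 0.08518 O.
25.04 wt% CaO ÷ 56.077 g/mol = 0.44653 mol, giving 0.44653 Ca and 0.44653 O.
53.84 wt% SiO2 ÷ 60.083 g/mol = 0.89609 mol, giving 0.89609 Si and 1.79218 O.
Oxygen sums to 2.68936; scaling by 6/2.68936 = 2.23101 puts the formula on 6 O.
Fe: 0.08518 × 2.23101 = 0.190 atoms per formula unit.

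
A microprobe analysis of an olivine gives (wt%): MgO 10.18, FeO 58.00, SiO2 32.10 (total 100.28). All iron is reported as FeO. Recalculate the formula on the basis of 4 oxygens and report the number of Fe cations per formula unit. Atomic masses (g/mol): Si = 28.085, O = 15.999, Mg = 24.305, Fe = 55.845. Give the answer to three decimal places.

1.517 Fe apfu

MgO: 10.18/40.304 = 0.25258 mol → 0.25258 mol Mg, 0.25258 mol O.
FeO: 58.00/71.844 = 0.80730 mol → 0.80730 mol Fe, 0.80730 mol O.
SiO2: 32.10/60.083 = 0.53426 mol → 0.53426 mol Si, 1.06852 mol O.
Total oxygen = 2.12840 mol. Normalization factor = 4/2.12840 = 1.87935.
Fe per 4 O = 0.80730 × 1.87935 = 1.517.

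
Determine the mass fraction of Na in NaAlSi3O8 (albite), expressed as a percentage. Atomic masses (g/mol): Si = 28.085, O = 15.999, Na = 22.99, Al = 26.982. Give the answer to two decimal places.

M(NaAlSi3O8) = 262.219 g/mol.
Na contributes 1 × 22.99 = 22.990 g per mole.
22.990/262.219 = 0.0877 → 8.77%.

8.77 weight percent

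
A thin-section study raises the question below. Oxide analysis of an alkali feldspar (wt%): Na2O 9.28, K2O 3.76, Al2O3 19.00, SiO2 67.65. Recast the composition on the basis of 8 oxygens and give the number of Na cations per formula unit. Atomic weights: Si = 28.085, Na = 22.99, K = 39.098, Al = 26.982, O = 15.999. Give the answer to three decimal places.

0.798 Na apfu

Na2O: 9.28/61.979 = 0.14973 mol → 0.29946 mol Na, 0.14973 mol O.
K2O: 3.76/94.195 = 0.03992 mol → 0.07984 mol K, 0.03992 mol O.
Al2O3: 19.00/101.961 = 0.18635 mol → 0.37270 mol Al, 0.55905 mol O.
SiO2: 67.65/60.083 = 1.12594 mol → 1.12594 mol Si, 2.25188 mol O.
Total oxygen = 3.00058 mol. Normalization factor = 8/3.00058 = 2.66615.
Na per 8 O = 0.29946 × 2.66615 = 0.798.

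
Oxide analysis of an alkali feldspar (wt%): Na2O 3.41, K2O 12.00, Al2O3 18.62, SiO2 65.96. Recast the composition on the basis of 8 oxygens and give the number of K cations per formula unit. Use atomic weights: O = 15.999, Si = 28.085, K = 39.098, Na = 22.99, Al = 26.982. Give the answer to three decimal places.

0.697 K apfu

3.41 wt% Na2O ÷ 61.979 g/mol = 0.05502 mol, giving 0.11004 Na and 0.05502 O.
12.00 wt% K2O ÷ 94.195 g/mol = 0.12740 mol, giving 0.25480 K and 0.12740 O.
18.62 wt% Al2O3 ÷ 101.961 g/mol = 0.18262 mol, giving 0.36524 Al and 0.54786 O.
65.96 wt% SiO2 ÷ 60.083 g/mol = 1.09781 mol, giving 1.09781 Si and 2.19562 O.
Oxygen sums to 2.92590; scaling by 8/2.92590 = 2.73420 puts the formula on 8 O.
K: 0.25480 × 2.73420 = 0.697 atoms per formula unit.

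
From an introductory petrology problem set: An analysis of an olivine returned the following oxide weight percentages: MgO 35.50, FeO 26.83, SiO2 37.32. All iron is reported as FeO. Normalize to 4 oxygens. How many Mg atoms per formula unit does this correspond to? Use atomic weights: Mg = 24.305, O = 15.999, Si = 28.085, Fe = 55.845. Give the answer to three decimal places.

1.411 Mg apfu

MgO: 35.50/40.304 = 0.88081 mol → 0.88081 mol Mg, 0.88081 mol O.
FeO: 26.83/71.844 = 0.37345 mol → 0.37345 mol Fe, 0.37345 mol O.
SiO2: 37.32/60.083 = 0.62114 mol → 0.62114 mol Si, 1.24228 mol O.
Total oxygen = 2.49654 mol. Normalization factor = 4/2.49654 = 1.60222.
Mg per 4 O = 0.88081 × 1.60222 = 1.411.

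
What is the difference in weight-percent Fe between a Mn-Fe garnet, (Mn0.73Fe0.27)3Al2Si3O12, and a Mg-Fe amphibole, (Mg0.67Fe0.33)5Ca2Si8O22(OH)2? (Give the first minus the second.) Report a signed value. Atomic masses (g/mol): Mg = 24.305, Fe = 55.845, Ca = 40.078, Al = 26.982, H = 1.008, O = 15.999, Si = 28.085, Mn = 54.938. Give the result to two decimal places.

-1.54 percentage points

First mineral: 45.234 g Fe in 495.756 g formula = 9.12 wt% Fe.
Second mineral: 92.144 g Fe in 864.394 g formula = 10.66 wt% Fe.
9.12% − 10.66% gives a difference of -1.54 percentage points.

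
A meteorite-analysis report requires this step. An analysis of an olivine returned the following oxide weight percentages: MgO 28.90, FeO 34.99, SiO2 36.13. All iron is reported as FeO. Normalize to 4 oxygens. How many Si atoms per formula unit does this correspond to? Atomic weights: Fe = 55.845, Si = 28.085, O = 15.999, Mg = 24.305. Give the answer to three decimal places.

0.999 Si apfu

28.90 wt% MgO ÷ 40.304 g/mol = 0.71705 mol, giving 0.71705 Mg and 0.71705 O.
34.99 wt% FeO ÷ 71.844 g/mol = 0.48703 mol, giving 0.48703 Fe and 0.48703 O.
36.13 wt% SiO2 ÷ 60.083 g/mol = 0.60133 mol, giving 0.60133 Si and 1.20266 O.
Oxygen sums to 2.40674; scaling by 4/2.40674 = 1.66200 puts the formula on 4 O.
Si: 0.60133 × 1.66200 = 0.999 atoms per formula unit.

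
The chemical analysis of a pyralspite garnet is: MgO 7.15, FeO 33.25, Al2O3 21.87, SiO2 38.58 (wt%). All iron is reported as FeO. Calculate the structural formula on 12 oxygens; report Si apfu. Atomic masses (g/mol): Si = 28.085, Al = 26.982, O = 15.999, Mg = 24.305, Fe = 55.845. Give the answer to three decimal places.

7.15 wt% MgO ÷ 40.304 g/mol = 0.17740 mol, giving 0.17740 Mg and 0.17740 O.
33.25 wt% FeO ÷ 71.844 g/mol = 0.46281 mol, giving 0.46281 Fe and 0.46281 O.
21.87 wt% Al2O3 ÷ 101.961 g/mol = 0.21449 mol, giving 0.42898 Al and 0.64347 O.
38.58 wt% SiO2 ÷ 60.083 g/mol = 0.64211 mol, giving 0.64211 Si and 1.28422 O.
Oxygen sums to 2.56790; scaling by 12/2.56790 = 4.67308 puts the formula on 12 O.
Si: 0.64211 × 4.67308 = 3.001 atoms per formula unit.

3.001 Si apfu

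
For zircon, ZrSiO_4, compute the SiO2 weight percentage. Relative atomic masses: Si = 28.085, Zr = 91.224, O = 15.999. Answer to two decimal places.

Formula mass = 183.305 g/mol.
1 Si → 1.0000 mol SiO2 per formula unit; M(SiO2) = 60.083, so SiO2 mass = 60.083 g.
60.083/183.305 × 100 = 32.78 wt%.

32.78 wt%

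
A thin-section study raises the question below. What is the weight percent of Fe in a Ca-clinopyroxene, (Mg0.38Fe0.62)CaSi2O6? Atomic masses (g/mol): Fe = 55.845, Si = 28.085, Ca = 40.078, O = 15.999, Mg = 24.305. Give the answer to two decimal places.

Molar mass of (Mg0.38Fe0.62)CaSi2O6: 0.38·24.305 + 0.62·55.845 + 1·40.078 + 2·28.085 + 6·15.999 = 236.102 g/mol.
Mass of Fe per formula unit: 0.62 × 55.845 = 34.624 g.
Weight fraction Fe = 34.624 / 236.102 = 0.1466.

14.66 wt%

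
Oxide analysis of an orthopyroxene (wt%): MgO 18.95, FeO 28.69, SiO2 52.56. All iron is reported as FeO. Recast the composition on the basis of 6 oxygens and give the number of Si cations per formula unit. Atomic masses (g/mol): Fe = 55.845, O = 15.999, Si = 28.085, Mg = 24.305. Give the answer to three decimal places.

2.004 Si apfu

MgO: 18.95/40.304 = 0.47018 mol → 0.47018 mol Mg, 0.47018 mol O.
FeO: 28.69/71.844 = 0.39934 mol → 0.39934 mol Fe, 0.39934 mol O.
SiO2: 52.56/60.083 = 0.87479 mol → 0.87479 mol Si, 1.74958 mol O.
Total oxygen = 2.61910 mol. Normalization factor = 6/2.61910 = 2.29086.
Si per 6 O = 0.87479 × 2.29086 = 2.004.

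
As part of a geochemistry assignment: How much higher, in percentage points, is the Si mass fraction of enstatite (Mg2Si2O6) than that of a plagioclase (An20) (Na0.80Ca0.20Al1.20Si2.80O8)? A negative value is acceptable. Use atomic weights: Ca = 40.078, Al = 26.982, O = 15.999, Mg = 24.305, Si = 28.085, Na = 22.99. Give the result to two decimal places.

-1.65 percentage points

Si in Mg2Si2O6: molar mass 200.774 g/mol; 2×28.085 = 56.170 g → 27.98 wt%.
Si in Na0.80Ca0.20Al1.20Si2.80O8: molar mass 265.416 g/mol; 2.80×28.085 = 78.638 g → 29.63 wt%.
Difference = 27.98 − 29.63 = -1.65 percentage points.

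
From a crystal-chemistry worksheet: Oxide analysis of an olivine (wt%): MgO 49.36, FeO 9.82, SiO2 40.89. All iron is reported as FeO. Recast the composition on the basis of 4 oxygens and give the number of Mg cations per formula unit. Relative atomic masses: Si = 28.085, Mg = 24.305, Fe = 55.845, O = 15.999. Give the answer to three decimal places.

49.36 wt% MgO ÷ 40.304 g/mol = 1.22469 mol, giving 1.22469 Mg and 1.22469 O.
9.82 wt% FeO ÷ 71.844 g/mol = 0.13669 mol, giving 0.13669 Fe and 0.13669 O.
40.89 wt% SiO2 ÷ 60.083 g/mol = 0.68056 mol, giving 0.68056 Si and 1.36112 O.
Oxygen sums to 2.72250; scaling by 4/2.72250 = 1.46924 puts the formula on 4 O.
Mg: 1.22469 × 1.46924 = 1.799 atoms per formula unit.

1.799 Mg apfu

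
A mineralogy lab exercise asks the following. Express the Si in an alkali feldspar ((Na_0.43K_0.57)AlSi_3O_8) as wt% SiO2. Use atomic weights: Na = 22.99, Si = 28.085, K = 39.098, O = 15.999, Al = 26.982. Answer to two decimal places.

M((Na_0.43K_0.57)AlSi_3O_8) = 271.401 g/mol; M(SiO2) = 60.083 g/mol.
Moles SiO2 per formula unit = 3 Si ÷ 1 = 3.0000.
SiO2 fraction = (3.0000 × 60.083) / 271.401 = 180.249/271.401 = 0.6641.

66.41 wt%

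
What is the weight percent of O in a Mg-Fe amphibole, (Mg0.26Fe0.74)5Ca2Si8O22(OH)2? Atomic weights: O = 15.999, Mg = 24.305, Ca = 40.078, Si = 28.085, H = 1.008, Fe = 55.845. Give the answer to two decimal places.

41.33 weight percent

M((Mg0.26Fe0.74)5Ca2Si8O22(OH)2) = 929.051 g/mol.
O contributes 24 × 15.999 = 383.976 g per mole.
383.976/929.051 = 0.4133 → 41.33%.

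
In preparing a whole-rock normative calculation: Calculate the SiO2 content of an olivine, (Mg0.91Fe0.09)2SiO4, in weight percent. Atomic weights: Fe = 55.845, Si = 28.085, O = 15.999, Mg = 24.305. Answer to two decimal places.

M((Mg0.91Fe0.09)2SiO4) = 146.368 g/mol; M(SiO2) = 60.083 g/mol.
Moles SiO2 per formula unit = 1 Si ÷ 1 = 1.0000.
SiO2 fraction = (1.0000 × 60.083) / 146.368 = 60.083/146.368 = 0.4105.

41.05 wt%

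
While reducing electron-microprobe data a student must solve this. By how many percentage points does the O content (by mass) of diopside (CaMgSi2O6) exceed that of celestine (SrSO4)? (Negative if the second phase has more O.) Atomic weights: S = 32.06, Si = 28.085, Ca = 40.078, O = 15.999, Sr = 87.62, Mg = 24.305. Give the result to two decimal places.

First mineral: 95.994 g O in 216.547 g formula = 44.33 wt% O.
Second mineral: 63.996 g O in 183.676 g formula = 34.84 wt% O.
44.33% − 34.84% gives a difference of 9.49 percentage points.

9.49 percentage points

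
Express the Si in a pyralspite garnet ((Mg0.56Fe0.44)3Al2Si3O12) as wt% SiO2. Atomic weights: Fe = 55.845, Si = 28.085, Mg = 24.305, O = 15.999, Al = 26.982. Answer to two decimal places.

Molar mass of (Mg0.56Fe0.44)3Al2Si3O12 = 1.68×24.305 + 1.32×55.845 + 2×26.982 + 3×28.085 + 12×15.999 = 444.755 g/mol.
Each formula unit contains 3 Si, equivalent to 3/1 = 3.0000 mol SiO2.
M(SiO2) = 1×28.085 + 2×15.999 = 60.083 g/mol.
Mass of SiO2 per formula unit = 3.0000 × 60.083 = 180.249 g.
SiO2 wt% = 180.249 / 444.755 × 100 = 40.53%.

40.53 wt%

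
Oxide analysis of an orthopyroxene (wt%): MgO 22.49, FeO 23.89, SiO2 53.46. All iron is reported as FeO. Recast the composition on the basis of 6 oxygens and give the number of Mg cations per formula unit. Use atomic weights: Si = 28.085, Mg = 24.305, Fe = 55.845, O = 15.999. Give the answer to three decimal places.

1.254 Mg apfu

22.49 wt% MgO ÷ 40.304 g/mol = 0.55801 mol, giving 0.55801 Mg and 0.55801 O.
23.89 wt% FeO ÷ 71.844 g/mol = 0.33253 mol, giving 0.33253 Fe and 0.33253 O.
53.46 wt% SiO2 ÷ 60.083 g/mol = 0.88977 mol, giving 0.88977 Si and 1.77954 O.
Oxygen sums to 2.67008; scaling by 6/2.67008 = 2.24712 puts the formula on 6 O.
Mg: 0.55801 × 2.24712 = 1.254 atoms per formula unit.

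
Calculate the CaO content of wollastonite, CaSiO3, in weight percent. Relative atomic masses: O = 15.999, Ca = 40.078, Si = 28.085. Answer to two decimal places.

48.28 wt%

M(CaSiO3) = 116.160 g/mol; M(CaO) = 56.077 g/mol.
Moles CaO per formula unit = 1 Ca ÷ 1 = 1.0000.
CaO fraction = (1.0000 × 56.077) / 116.160 = 56.077/116.160 = 0.4828.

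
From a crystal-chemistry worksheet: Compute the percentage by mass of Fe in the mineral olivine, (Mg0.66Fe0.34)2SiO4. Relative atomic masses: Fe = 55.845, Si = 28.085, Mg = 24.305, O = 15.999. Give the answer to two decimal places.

23.42 weight percent

Formula mass = 1.32*24.305 + 0.68*55.845 + 1*28.085 + 4*15.999 = 162.138 g/mol, of which 37.975 g is Fe.
So Fe makes up 37.975/162.138 = 0.2342 of the mass, i.e. 23.42%.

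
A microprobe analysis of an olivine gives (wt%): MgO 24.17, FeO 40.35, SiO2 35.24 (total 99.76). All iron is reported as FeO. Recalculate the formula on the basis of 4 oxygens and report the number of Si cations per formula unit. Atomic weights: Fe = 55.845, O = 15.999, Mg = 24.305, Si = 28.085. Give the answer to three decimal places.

24.17 wt% MgO ÷ 40.304 g/mol = 0.59969 mol, giving 0.59969 Mg and 0.59969 O.
40.35 wt% FeO ÷ 71.844 g/mol = 0.56163 mol, giving 0.56163 Fe and 0.56163 O.
35.24 wt% SiO2 ÷ 60.083 g/mol = 0.58652 mol, giving 0.58652 Si and 1.17304 O.
Oxygen sums to 2.33436; scaling by 4/2.33436 = 1.71353 puts the formula on 4 O.
Si: 0.58652 × 1.71353 = 1.005 atoms per formula unit.

1.005 Si apfu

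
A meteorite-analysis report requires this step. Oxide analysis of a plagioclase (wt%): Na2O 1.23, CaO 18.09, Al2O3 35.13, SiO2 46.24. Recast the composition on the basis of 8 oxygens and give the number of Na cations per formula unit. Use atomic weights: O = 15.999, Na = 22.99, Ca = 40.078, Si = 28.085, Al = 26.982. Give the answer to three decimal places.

0.109 Na apfu

1.23 wt% Na2O ÷ 61.979 g/mol = 0.01985 mol, giving 0.03970 Na and 0.01985 O.
18.09 wt% CaO ÷ 56.077 g/mol = 0.32259 mol, giving 0.32259 Ca and 0.32259 O.
35.13 wt% Al2O3 ÷ 101.961 g/mol = 0.34454 mol, giving 0.68908 Al and 1.03362 O.
46.24 wt% SiO2 ÷ 60.083 g/mol = 0.76960 mol, giving 0.76960 Si and 1.53920 O.
Oxygen sums to 2.91526; scaling by 8/2.91526 = 2.74418 puts the formula on 8 O.
Na: 0.03970 × 2.74418 = 0.109 atoms per formula unit.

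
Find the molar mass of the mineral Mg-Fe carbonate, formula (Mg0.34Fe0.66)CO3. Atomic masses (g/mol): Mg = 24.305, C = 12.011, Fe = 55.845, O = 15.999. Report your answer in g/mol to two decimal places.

105.13 g/mol

Mg: 0.34 × 24.305 = 8.2637
Fe: 0.66 × 55.845 = 36.8577
C: 1 × 12.011 = 12.0110
O: 3 × 15.999 = 47.9970
Summing the contributions gives the formula mass.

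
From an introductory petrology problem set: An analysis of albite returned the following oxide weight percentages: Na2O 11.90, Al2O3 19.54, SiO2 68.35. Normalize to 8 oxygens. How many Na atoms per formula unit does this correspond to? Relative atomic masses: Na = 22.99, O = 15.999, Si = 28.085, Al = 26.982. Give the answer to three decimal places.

Na2O (M=61.979): mol = 0.19200; Na = 0.38400, O = 0.19200.
Al2O3 (M=101.961): mol = 0.19164; Al = 0.38328, O = 0.57492.
SiO2 (M=60.083): mol = 1.13759; Si = 1.13759, O = 2.27518.
ΣO = 3.04210; factor = 8/ΣO = 2.62976.
Na apfu = 0.38400 × 2.62976 = 1.010.

1.010 Na apfu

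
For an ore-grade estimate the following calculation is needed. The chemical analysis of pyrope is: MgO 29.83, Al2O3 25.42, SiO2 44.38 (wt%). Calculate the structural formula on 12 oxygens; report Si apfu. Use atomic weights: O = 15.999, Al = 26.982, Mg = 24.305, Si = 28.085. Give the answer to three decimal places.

29.83 wt% MgO ÷ 40.304 g/mol = 0.74013 mol, giving 0.74013 Mg and 0.74013 O.
25.42 wt% Al2O3 ÷ 101.961 g/mol = 0.24931 mol, giving 0.49862 Al and 0.74793 O.
44.38 wt% SiO2 ÷ 60.083 g/mol = 0.73864 mol, giving 0.73864 Si and 1.47728 O.
Oxygen sums to 2.96534; scaling by 12/2.96534 = 4.04675 puts the formula on 12 O.
Si: 0.73864 × 4.04675 = 2.989 atoms per formula unit.

2.989 Si apfu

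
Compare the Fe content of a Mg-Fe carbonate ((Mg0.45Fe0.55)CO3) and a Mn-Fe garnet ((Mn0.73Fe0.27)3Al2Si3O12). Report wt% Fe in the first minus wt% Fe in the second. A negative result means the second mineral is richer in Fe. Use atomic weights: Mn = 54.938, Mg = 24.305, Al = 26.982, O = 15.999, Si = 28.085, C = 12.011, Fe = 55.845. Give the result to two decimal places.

21.09 percentage points

Fe in (Mg0.45Fe0.55)CO3: molar mass 101.660 g/mol; 0.55×55.845 = 30.715 g → 30.21 wt%.
Fe in (Mn0.73Fe0.27)3Al2Si3O12: molar mass 495.756 g/mol; 0.81×55.845 = 45.234 g → 9.12 wt%.
Difference = 30.21 − 9.12 = 21.09 percentage points.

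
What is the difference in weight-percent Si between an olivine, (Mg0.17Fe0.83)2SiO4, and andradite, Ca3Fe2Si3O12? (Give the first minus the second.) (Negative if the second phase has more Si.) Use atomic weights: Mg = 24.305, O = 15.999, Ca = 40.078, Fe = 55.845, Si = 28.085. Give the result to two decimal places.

-2.03 percentage points

Si in (Mg0.17Fe0.83)2SiO4: molar mass 193.047 g/mol; 1×28.085 = 28.085 g → 14.55 wt%.
Si in Ca3Fe2Si3O12: molar mass 508.167 g/mol; 3×28.085 = 84.255 g → 16.58 wt%.
Difference = 14.55 − 16.58 = -2.03 percentage points.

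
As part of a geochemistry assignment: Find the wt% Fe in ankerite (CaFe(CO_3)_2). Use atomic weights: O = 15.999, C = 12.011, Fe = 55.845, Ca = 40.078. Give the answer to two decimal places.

25.86 mass %

M(CaFe(CO_3)_2) = 215.939 g/mol.
Fe contributes 1 × 55.845 = 55.845 g per mole.
55.845/215.939 = 0.2586 → 25.86%.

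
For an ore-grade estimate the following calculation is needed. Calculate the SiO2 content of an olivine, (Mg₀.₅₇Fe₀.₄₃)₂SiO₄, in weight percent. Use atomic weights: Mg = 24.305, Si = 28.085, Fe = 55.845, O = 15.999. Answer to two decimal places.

Formula mass = 167.815 g/mol.
1 Si → 1.0000 mol SiO2 per formula unit; M(SiO2) = 60.083, so SiO2 mass = 60.083 g.
60.083/167.815 × 100 = 35.80 wt%.

35.80 wt%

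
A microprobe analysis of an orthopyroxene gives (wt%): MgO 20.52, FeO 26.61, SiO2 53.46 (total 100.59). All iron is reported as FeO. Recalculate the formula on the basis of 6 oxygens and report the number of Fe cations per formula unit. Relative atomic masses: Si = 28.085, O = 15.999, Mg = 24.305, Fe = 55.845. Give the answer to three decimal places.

0.836 Fe apfu

20.52 wt% MgO ÷ 40.304 g/mol = 0.50913 mol, giving 0.50913 Mg and 0.50913 O.
26.61 wt% FeO ÷ 71.844 g/mol = 0.37039 mol, giving 0.37039 Fe and 0.37039 O.
53.46 wt% SiO2 ÷ 60.083 g/mol = 0.88977 mol, giving 0.88977 Si and 1.77954 O.
Oxygen sums to 2.65906; scaling by 6/2.65906 = 2.25644 puts the formula on 6 O.
Fe: 0.37039 × 2.25644 = 0.836 atoms per formula unit.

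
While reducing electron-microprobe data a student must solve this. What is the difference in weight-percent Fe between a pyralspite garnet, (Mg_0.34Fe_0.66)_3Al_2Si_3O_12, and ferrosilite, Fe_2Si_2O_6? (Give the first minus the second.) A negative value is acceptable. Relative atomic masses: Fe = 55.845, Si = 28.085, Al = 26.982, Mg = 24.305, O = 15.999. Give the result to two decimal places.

-18.58 percentage points

M((Mg_0.34Fe_0.66)_3Al_2Si_3O_12) = 465.571 g/mol, so wt% Fe = 110.573/465.571 × 100 = 23.75%.
M(Fe_2Si_2O_6) = 263.854 g/mol, so wt% Fe = 111.690/263.854 × 100 = 42.33%.
23.75 − 42.33 = -18.58 pp.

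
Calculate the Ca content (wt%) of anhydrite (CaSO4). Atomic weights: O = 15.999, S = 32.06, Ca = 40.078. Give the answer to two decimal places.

29.44 wt%

M(CaSO4) = 136.134 g/mol.
Ca contributes 1 × 40.078 = 40.078 g per mole.
40.078/136.134 = 0.2944 → 29.44%.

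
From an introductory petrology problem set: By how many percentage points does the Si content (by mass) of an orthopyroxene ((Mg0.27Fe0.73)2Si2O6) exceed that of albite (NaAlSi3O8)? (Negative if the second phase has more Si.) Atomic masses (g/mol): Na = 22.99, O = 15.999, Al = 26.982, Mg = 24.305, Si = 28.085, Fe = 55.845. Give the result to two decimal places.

-9.37 percentage points

First mineral: 56.170 g Si in 246.822 g formula = 22.76 wt% Si.
Second mineral: 84.255 g Si in 262.219 g formula = 32.13 wt% Si.
22.76% − 32.13% gives a difference of -9.37 percentage points.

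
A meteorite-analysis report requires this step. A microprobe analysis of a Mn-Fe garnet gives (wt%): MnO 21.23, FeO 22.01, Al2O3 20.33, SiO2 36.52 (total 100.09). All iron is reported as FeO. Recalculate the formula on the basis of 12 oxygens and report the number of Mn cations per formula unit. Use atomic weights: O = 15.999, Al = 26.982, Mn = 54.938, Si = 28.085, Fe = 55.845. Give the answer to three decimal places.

MnO (M=70.937): mol = 0.29928; Mn = 0.29928, O = 0.29928.
FeO (M=71.844): mol = 0.30636; Fe = 0.30636, O = 0.30636.
Al2O3 (M=101.961): mol = 0.19939; Al = 0.39878, O = 0.59817.
SiO2 (M=60.083): mol = 0.60783; Si = 0.60783, O = 1.21566.
ΣO = 2.41947; factor = 12/ΣO = 4.95976.
Mn apfu = 0.29928 × 4.95976 = 1.484.

1.484 Mn apfu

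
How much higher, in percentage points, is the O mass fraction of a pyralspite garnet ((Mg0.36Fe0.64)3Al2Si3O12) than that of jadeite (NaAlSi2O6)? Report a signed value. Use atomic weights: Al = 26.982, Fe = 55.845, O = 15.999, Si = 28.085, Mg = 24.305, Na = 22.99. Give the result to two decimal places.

M((Mg0.36Fe0.64)3Al2Si3O12) = 463.679 g/mol, so wt% O = 191.988/463.679 × 100 = 41.41%.
M(NaAlSi2O6) = 202.136 g/mol, so wt% O = 95.994/202.136 × 100 = 47.49%.
41.41 − 47.49 = -6.08 pp.

-6.08 percentage points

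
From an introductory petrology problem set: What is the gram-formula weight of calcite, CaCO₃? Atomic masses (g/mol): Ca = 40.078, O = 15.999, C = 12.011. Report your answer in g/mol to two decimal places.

100.09 g/mol

The formula mass is the sum 1*40.078 + 1*12.011 + 3*15.999.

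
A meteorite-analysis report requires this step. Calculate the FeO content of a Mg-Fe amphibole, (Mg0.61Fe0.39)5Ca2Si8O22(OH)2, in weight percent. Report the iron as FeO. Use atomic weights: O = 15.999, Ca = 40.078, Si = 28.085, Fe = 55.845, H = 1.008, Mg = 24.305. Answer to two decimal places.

16.03 wt%

Formula mass = 873.856 g/mol.
1.95 Fe → 1.9500 mol FeO per formula unit; M(FeO) = 71.844, so FeO mass = 140.096 g.
140.096/873.856 × 100 = 16.03 wt%.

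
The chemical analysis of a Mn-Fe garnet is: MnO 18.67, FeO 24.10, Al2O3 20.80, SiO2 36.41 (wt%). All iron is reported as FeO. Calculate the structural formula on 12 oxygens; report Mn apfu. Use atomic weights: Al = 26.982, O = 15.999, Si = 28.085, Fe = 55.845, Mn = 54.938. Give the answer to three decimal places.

18.67 wt% MnO ÷ 70.937 g/mol = 0.26319 mol, giving 0.26319 Mn and 0.26319 O.
24.10 wt% FeO ÷ 71.844 g/mol = 0.33545 mol, giving 0.33545 Fe and 0.33545 O.
20.80 wt% Al2O3 ÷ 101.961 g/mol = 0.20400 mol, giving 0.40800 Al and 0.61200 O.
36.41 wt% SiO2 ÷ 60.083 g/mol = 0.60600 mol, giving 0.60600 Si and 1.21200 O.
Oxygen sums to 2.42264; scaling by 12/2.42264 = 4.95327 puts the formula on 12 O.
Mn: 0.26319 × 4.95327 = 1.304 atoms per formula unit.

1.304 Mn apfu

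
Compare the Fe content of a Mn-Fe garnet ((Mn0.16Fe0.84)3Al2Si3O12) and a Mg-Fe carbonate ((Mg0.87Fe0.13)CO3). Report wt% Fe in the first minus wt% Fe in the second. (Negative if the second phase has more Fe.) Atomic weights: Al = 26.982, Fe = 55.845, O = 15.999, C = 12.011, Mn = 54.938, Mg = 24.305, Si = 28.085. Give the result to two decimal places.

20.09 percentage points

M((Mn0.16Fe0.84)3Al2Si3O12) = 497.307 g/mol, so wt% Fe = 140.729/497.307 × 100 = 28.30%.
M((Mg0.87Fe0.13)CO3) = 88.413 g/mol, so wt% Fe = 7.260/88.413 × 100 = 8.21%.
28.30 − 8.21 = 20.09 pp.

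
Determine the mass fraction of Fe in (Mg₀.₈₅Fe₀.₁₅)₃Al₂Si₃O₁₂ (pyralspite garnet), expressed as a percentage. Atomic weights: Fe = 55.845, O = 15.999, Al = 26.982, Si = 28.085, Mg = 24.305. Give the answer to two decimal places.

Formula mass = 2.55·24.305 + 0.45·55.845 + 2·26.982 + 3·28.085 + 12·15.999 = 417.315 g/mol, of which 25.130 g is Fe.
So Fe makes up 25.130/417.315 = 0.0602 of the mass, i.e. 6.02%.

6.02 wt%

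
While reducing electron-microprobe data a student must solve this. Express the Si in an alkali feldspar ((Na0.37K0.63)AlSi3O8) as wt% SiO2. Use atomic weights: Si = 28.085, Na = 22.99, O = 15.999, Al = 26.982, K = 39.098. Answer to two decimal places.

Formula mass = 272.367 g/mol.
3 Si → 3.0000 mol SiO2 per formula unit; M(SiO2) = 60.083, so SiO2 mass = 180.249 g.
180.249/272.367 × 100 = 66.18 wt%.

66.18 wt%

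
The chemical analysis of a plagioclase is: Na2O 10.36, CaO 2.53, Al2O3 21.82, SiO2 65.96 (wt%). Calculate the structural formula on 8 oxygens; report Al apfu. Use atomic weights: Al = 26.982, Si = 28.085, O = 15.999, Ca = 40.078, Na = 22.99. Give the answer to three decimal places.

10.36 wt% Na2O ÷ 61.979 g/mol = 0.16715 mol, giving 0.33430 Na and 0.16715 O.
2.53 wt% CaO ÷ 56.077 g/mol = 0.04512 mol, giving 0.04512 Ca and 0.04512 O.
21.82 wt% Al2O3 ÷ 101.961 g/mol = 0.21400 mol, giving 0.42800 Al and 0.64200 O.
65.96 wt% SiO2 ÷ 60.083 g/mol = 1.09781 mol, giving 1.09781 Si and 2.19562 O.
Oxygen sums to 3.04989; scaling by 8/3.04989 = 2.62305 puts the formula on 8 O.
Al: 0.42800 × 2.62305 = 1.123 atoms per formula unit.

1.123 Al apfu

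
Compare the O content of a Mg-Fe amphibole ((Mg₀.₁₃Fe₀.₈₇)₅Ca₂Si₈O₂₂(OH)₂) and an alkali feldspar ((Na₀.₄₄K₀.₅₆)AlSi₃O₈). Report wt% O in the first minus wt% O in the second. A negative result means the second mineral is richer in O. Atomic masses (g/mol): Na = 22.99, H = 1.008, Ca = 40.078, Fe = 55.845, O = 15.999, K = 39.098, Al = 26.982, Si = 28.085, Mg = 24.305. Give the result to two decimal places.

-6.75 percentage points

M((Mg₀.₁₃Fe₀.₈₇)₅Ca₂Si₈O₂₂(OH)₂) = 949.552 g/mol, so wt% O = 383.976/949.552 × 100 = 40.44%.
M((Na₀.₄₄K₀.₅₆)AlSi₃O₈) = 271.239 g/mol, so wt% O = 127.992/271.239 × 100 = 47.19%.
40.44 − 47.19 = -6.75 pp.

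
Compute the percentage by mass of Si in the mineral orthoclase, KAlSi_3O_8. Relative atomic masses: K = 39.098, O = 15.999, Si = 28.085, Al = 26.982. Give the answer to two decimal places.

Molar mass of KAlSi_3O_8: 1·39.098 + 1·26.982 + 3·28.085 + 8·15.999 = 278.327 g/mol.
Mass of Si per formula unit: 3 × 28.085 = 84.255 g.
Weight fraction Si = 84.255 / 278.327 = 0.3027.

30.27 mass %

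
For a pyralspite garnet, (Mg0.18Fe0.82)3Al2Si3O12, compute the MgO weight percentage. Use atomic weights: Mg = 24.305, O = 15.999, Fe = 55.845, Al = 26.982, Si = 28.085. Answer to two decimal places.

M((Mg0.18Fe0.82)3Al2Si3O12) = 480.710 g/mol; M(MgO) = 40.304 g/mol.
Moles MgO per formula unit = 0.54 Mg ÷ 1 = 0.5400.
MgO fraction = (0.5400 × 40.304) / 480.710 = 21.764/480.710 = 0.0453.

4.53 wt%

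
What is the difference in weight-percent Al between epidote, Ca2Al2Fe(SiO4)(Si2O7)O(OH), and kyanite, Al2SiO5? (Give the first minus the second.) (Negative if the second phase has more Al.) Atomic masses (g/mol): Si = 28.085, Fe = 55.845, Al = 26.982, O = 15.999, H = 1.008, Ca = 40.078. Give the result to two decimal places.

-22.13 percentage points

M(Ca2Al2Fe(SiO4)(Si2O7)O(OH)) = 483.215 g/mol, so wt% Al = 53.964/483.215 × 100 = 11.17%.
M(Al2SiO5) = 162.044 g/mol, so wt% Al = 53.964/162.044 × 100 = 33.30%.
11.17 − 33.30 = -22.13 pp.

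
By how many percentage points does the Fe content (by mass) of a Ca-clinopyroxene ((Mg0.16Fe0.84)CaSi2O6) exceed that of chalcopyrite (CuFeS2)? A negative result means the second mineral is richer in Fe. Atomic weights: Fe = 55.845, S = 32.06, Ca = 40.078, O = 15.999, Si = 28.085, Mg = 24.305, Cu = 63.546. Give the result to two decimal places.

-11.13 percentage points

M((Mg0.16Fe0.84)CaSi2O6) = 243.041 g/mol, so wt% Fe = 46.910/243.041 × 100 = 19.30%.
M(CuFeS2) = 183.511 g/mol, so wt% Fe = 55.845/183.511 × 100 = 30.43%.
19.30 − 30.43 = -11.13 pp.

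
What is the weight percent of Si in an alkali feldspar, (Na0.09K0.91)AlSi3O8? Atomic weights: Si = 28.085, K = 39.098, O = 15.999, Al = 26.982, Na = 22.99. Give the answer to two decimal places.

M((Na0.09K0.91)AlSi3O8) = 276.877 g/mol.
Si contributes 3 × 28.085 = 84.255 g per mole.
84.255/276.877 = 0.3043 → 30.43%.

30.43 mass %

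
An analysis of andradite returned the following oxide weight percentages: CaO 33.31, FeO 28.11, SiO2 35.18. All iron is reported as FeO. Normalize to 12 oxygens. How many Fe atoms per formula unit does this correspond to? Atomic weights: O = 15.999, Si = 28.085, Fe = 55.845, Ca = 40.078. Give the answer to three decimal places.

CaO: 33.31/56.077 = 0.59400 mol → 0.59400 mol Ca, 0.59400 mol O.
FeO: 28.11/71.844 = 0.39126 mol → 0.39126 mol Fe, 0.39126 mol O.
SiO2: 35.18/60.083 = 0.58552 mol → 0.58552 mol Si, 1.17104 mol O.
Total oxygen = 2.15630 mol. Normalization factor = 12/2.15630 = 5.56509.
Fe per 12 O = 0.39126 × 5.56509 = 2.177.

2.177 Fe apfu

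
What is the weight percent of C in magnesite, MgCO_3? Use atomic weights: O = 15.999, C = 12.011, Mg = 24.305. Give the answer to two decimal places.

14.25 wt%

M(MgCO_3) = 84.313 g/mol.
C contributes 1 × 12.011 = 12.011 g per mole.
12.011/84.313 = 0.1425 → 14.25%.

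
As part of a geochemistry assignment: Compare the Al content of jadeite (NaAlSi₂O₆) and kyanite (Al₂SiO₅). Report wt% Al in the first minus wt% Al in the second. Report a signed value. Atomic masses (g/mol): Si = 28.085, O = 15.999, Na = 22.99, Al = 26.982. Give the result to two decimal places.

Al in NaAlSi₂O₆: molar mass 202.136 g/mol; 1×26.982 = 26.982 g → 13.35 wt%.
Al in Al₂SiO₅: molar mass 162.044 g/mol; 2×26.982 = 53.964 g → 33.30 wt%.
Difference = 13.35 − 33.30 = -19.95 percentage points.

-19.95 percentage points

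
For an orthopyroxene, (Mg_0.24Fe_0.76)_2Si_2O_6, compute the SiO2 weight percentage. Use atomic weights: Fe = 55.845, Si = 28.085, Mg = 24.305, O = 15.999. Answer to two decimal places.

Formula mass = 248.715 g/mol.
2 Si → 2.0000 mol SiO2 per formula unit; M(SiO2) = 60.083, so SiO2 mass = 120.166 g.
120.166/248.715 × 100 = 48.31 wt%.

48.31 wt%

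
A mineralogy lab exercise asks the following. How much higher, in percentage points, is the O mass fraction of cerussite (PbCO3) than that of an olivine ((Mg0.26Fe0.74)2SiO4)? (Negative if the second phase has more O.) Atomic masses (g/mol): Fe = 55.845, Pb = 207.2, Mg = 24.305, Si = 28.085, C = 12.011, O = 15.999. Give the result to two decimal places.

-16.19 percentage points

M(PbCO3) = 267.208 g/mol, so wt% O = 47.997/267.208 × 100 = 17.96%.
M((Mg0.26Fe0.74)2SiO4) = 187.370 g/mol, so wt% O = 63.996/187.370 × 100 = 34.15%.
17.96 − 34.15 = -16.19 pp.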